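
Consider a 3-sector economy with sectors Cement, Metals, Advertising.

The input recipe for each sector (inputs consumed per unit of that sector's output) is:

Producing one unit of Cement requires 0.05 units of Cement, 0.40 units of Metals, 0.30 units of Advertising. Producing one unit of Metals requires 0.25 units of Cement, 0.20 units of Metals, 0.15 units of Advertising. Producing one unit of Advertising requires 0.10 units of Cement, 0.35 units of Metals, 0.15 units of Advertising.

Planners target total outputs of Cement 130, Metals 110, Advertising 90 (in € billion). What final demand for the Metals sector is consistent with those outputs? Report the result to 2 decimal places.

d_M = 4.50

I − A =
  [   0.95    -0.25    -0.10]
  [  -0.40     0.80    -0.35]
  [  -0.30    -0.15     0.85]
d = (I − A) x:
  d_C = (+0.95)·130 + (-0.25)·110 + (-0.10)·90 = 87.00
  d_M = (-0.40)·130 + (+0.80)·110 + (-0.35)·90 = 4.50
  d_A = (-0.30)·130 + (-0.15)·110 + (+0.85)·90 = 21.00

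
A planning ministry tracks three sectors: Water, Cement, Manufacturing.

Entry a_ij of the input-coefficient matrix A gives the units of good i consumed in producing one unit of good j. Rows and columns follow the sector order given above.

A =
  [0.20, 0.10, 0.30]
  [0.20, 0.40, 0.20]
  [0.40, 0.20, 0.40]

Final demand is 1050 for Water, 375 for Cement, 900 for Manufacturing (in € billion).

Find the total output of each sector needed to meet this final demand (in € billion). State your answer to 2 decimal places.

I − A =
  [   0.80    -0.10    -0.30]
  [  -0.20     0.60    -0.20]
  [  -0.40    -0.20     0.60]
Cofactors of I−A, C_ij = (−1)^(i+j)·(minor ij) (rows/columns in the sector order above):
  C_11 = (0.60)(0.60) − (-0.20)(-0.20) = 0.3200
  C_12 = −[(-0.20)(0.60) − (-0.20)(-0.40)] = 0.2000
  C_13 = (-0.20)(-0.20) − (0.60)(-0.40) = 0.2800
  C_21 = −[(-0.10)(0.60) − (-0.30)(-0.20)] = 0.1200
  C_22 = (0.80)(0.60) − (-0.30)(-0.40) = 0.3600
  C_23 = −[(0.80)(-0.20) − (-0.10)(-0.40)] = 0.2000
  C_31 = (-0.10)(-0.20) − (-0.30)(0.60) = 0.2000
  C_32 = −[(0.80)(-0.20) − (-0.30)(-0.20)] = 0.2200
  C_33 = (0.80)(0.60) − (-0.10)(-0.20) = 0.4600
det(I−A) = Σ_j (I−A)_1j·C_1j = (0.80)(0.3200) + (-0.10)(0.2000) + (-0.30)(0.2800) = 0.1520
adj(I−A) = Cᵀ =
  [ 0.3200   0.1200   0.2000]
  [ 0.2000   0.3600   0.2200]
  [ 0.2800   0.2000   0.4600]
(I − A)⁻¹ = adj(I−A) / det(I−A) ≈
  [   2.1053     0.7895     1.3158]
  [   1.3158     2.3684     1.4474]
  [   1.8421     1.3158     3.0263]
x = (I − A)⁻¹ d = adj(I−A)·d / det(I−A), with det(I−A) = 0.1520:
  x_1 = (0.3200·1050 + 0.1200·375 + 0.2000·900) / 0.1520 = 561.00 / 0.1520 ≈ 3690.79
  x_2 = (0.2000·1050 + 0.3600·375 + 0.2200·900) / 0.1520 = 543.00 / 0.1520 ≈ 3572.37
  x_3 = (0.2800·1050 + 0.2000·375 + 0.4600·900) / 0.1520 = 783.00 / 0.1520 ≈ 5151.32

x_1 = 3690.79, x_2 = 3572.37, x_3 = 5151.32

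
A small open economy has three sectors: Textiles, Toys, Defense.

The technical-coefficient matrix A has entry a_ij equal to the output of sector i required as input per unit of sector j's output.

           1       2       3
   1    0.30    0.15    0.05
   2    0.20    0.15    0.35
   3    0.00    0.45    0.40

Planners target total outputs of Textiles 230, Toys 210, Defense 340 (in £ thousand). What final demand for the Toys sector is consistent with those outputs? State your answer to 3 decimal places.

d_2 = 13.500

I − A =
  [   0.70    -0.15    -0.05]
  [  -0.20     0.85    -0.35]
  [   0.00    -0.45     0.60]
d = (I − A) x:
  d_1 = (+0.70)·230 + (-0.15)·210 + (-0.05)·340 = 112.500
  d_2 = (-0.20)·230 + (+0.85)·210 + (-0.35)·340 = 13.500
  d_3 = (+0.00)·230 + (-0.45)·210 + (+0.60)·340 = 109.500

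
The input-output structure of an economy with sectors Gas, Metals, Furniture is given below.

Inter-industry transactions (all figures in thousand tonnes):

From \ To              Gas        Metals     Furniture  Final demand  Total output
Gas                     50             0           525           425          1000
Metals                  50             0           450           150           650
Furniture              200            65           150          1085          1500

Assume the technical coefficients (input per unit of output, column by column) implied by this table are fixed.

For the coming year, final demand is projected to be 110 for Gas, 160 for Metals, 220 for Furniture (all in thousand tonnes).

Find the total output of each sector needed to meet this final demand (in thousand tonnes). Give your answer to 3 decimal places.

Technical coefficients a_ij = z_ij / X_j:
  a_11 = 50/1000 = 0.05, a_21 = 50/1000 = 0.05, a_31 = 200/1000 = 0.20
  a_12 = 0/650 = 0.00, a_22 = 0/650 = 0.00, a_32 = 65/650 = 0.10
  a_13 = 525/1500 = 0.35, a_23 = 450/1500 = 0.30, a_33 = 150/1500 = 0.10
I − A =
  [   0.95     0.00    -0.35]
  [  -0.05     1.00    -0.30]
  [  -0.20    -0.10     0.90]
Cofactors of I−A, C_ij = (−1)^(i+j)·(minor ij) (rows/columns in the sector order above):
  C_11 = (1.00)(0.90) − (-0.30)(-0.10) = 0.8700
  C_12 = −[(-0.05)(0.90) − (-0.30)(-0.20)] = 0.1050
  C_13 = (-0.05)(-0.10) − (1.00)(-0.20) = 0.2050
  C_21 = −[(0.00)(0.90) − (-0.35)(-0.10)] = 0.0350
  C_22 = (0.95)(0.90) − (-0.35)(-0.20) = 0.7850
  C_23 = −[(0.95)(-0.10) − (0.00)(-0.20)] = 0.0950
  C_31 = (0.00)(-0.30) − (-0.35)(1.00) = 0.3500
  C_32 = −[(0.95)(-0.30) − (-0.35)(-0.05)] = 0.3025
  C_33 = (0.95)(1.00) − (0.00)(-0.05) = 0.9500
det(I−A) = Σ_j (I−A)_1j·C_1j = (0.95)(0.8700) + (0.00)(0.1050) + (-0.35)(0.2050) = 0.75475
adj(I−A) = Cᵀ =
  [ 0.8700   0.0350   0.3500]
  [ 0.1050   0.7850   0.3025]
  [ 0.2050   0.0950   0.9500]
(I − A)⁻¹ = adj(I−A) / det(I−A) ≈
  [   1.1527     0.0464     0.4637]
  [   0.1391     1.0401     0.4008]
  [   0.2716     0.1259     1.2587]
x = (I − A)⁻¹ d = adj(I−A)·d / det(I−A), with det(I−A) = 0.75475:
  x_1 = (0.8700·110 + 0.0350·160 + 0.3500·220) / 0.75475 = 178.30 / 0.75475 ≈ 236.237
  x_2 = (0.1050·110 + 0.7850·160 + 0.3025·220) / 0.75475 = 203.70 / 0.75475 ≈ 269.891
  x_3 = (0.2050·110 + 0.0950·160 + 0.9500·220) / 0.75475 = 246.75 / 0.75475 ≈ 326.929

x_1 = 236.237, x_2 = 269.891, x_3 = 326.929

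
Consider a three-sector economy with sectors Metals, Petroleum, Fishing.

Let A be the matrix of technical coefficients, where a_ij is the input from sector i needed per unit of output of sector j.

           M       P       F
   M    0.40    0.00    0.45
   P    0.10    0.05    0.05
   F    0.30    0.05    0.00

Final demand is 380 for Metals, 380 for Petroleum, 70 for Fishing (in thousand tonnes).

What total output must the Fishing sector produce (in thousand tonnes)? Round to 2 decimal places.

x_F = 368.72

I − A =
  [   0.60     0.00    -0.45]
  [  -0.10     0.95    -0.05]
  [  -0.30    -0.05     1.00]
Cofactors of I−A, C_ij = (−1)^(i+j)·(minor ij) (rows/columns in the sector order above):
  C_11 = (0.95)(1.00) − (-0.05)(-0.05) = 0.9475
  C_12 = −[(-0.10)(1.00) − (-0.05)(-0.30)] = 0.1150
  C_13 = (-0.10)(-0.05) − (0.95)(-0.30) = 0.2900
  C_21 = −[(0.00)(1.00) − (-0.45)(-0.05)] = 0.0225
  C_22 = (0.60)(1.00) − (-0.45)(-0.30) = 0.4650
  C_23 = −[(0.60)(-0.05) − (0.00)(-0.30)] = 0.0300
  C_31 = (0.00)(-0.05) − (-0.45)(0.95) = 0.4275
  C_32 = −[(0.60)(-0.05) − (-0.45)(-0.10)] = 0.0750
  C_33 = (0.60)(0.95) − (0.00)(-0.10) = 0.5700
det(I−A) = Σ_j (I−A)_1j·C_1j = (0.60)(0.9475) + (0.00)(0.1150) + (-0.45)(0.2900) = 0.4380
adj(I−A) = Cᵀ =
  [ 0.9475   0.0225   0.4275]
  [ 0.1150   0.4650   0.0750]
  [ 0.2900   0.0300   0.5700]
(I − A)⁻¹ = adj(I−A) / det(I−A) ≈
  [   2.1632     0.0514     0.9760]
  [   0.2626     1.0616     0.1712]
  [   0.6621     0.0685     1.3014]
x = (I − A)⁻¹ d = adj(I−A)·d / det(I−A), with det(I−A) = 0.4380:
  x_M = (0.9475·380 + 0.0225·380 + 0.4275·70) / 0.4380 = 398.525 / 0.4380 ≈ 909.87
  x_P = (0.1150·380 + 0.4650·380 + 0.0750·70) / 0.4380 = 225.65 / 0.4380 ≈ 515.18
  x_F = (0.2900·380 + 0.0300·380 + 0.5700·70) / 0.4380 = 161.50 / 0.4380 ≈ 368.72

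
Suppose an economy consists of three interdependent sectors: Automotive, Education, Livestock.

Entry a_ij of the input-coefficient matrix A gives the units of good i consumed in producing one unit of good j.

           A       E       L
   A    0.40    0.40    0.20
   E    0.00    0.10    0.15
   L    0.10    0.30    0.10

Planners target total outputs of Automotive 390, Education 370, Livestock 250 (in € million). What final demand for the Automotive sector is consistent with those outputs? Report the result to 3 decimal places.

d_A = 36.000

I − A =
  [   0.60    -0.40    -0.20]
  [   0.00     0.90    -0.15]
  [  -0.10    -0.30     0.90]
d = (I − A) x:
  d_A = (+0.60)·390 + (-0.40)·370 + (-0.20)·250 = 36.000
  d_E = (+0.00)·390 + (+0.90)·370 + (-0.15)·250 = 295.500
  d_L = (-0.10)·390 + (-0.30)·370 + (+0.90)·250 = 75.000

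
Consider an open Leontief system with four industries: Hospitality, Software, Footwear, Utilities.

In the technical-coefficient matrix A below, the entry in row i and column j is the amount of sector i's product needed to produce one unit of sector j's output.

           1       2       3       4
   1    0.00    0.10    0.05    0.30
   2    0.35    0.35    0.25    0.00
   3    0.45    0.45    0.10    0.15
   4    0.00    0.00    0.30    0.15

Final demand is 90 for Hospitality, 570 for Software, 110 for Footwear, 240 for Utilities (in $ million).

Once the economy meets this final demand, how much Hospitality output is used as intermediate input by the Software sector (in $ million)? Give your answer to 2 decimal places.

I − A =
  [   1.00    -0.10    -0.05    -0.30]
  [  -0.35     0.65    -0.25     0.00]
  [  -0.45    -0.45     0.90    -0.15]
  [   0.00     0.00    -0.30     0.85]
Compute the cofactors C_ij = (−1)^(i+j)·(3×3 minor ij) of I−A; the adjugate is their transpose:
adj(I−A) = Cᵀ =
  [ 0.372375   0.131625   0.107375   0.150375]
  [ 0.347625   0.660375   0.258875   0.168375]
  [ 0.382500   0.420750   0.522750   0.227250]
  [ 0.135000   0.148500   0.184500   0.407250]
det(I−A) = Σ_j (I−A)_1j·C_1j = (1.00)(0.372375) + (-0.10)(0.347625) + (-0.05)(0.382500) + (-0.30)(0.135000) = 0.2779875
(I − A)⁻¹ = adj(I−A) / det(I−A) ≈
  [   1.3395     0.4735     0.3863     0.5409]
  [   1.2505     2.3756     0.9312     0.6057]
  [   1.3760     1.5136     1.8805     0.8175]
  [   0.4856     0.5342     0.6637     1.4650]
First solve x = (I − A)⁻¹ d = adj(I−A)·d / det(I−A); in particular x_2 = (0.347625·90 + 0.660375·570 + 0.258875·110 + 0.168375·240) / 0.2779875 = 476.58625 / 0.2779875 ≈ 1714.4161.
Intermediate flow from 1 to 2: z_12 = a_12 · x_2 = 0.10 × 476.58625 / 0.2779875 = 47.658625 / 0.2779875 ≈ 171.44.

z_12 = 171.44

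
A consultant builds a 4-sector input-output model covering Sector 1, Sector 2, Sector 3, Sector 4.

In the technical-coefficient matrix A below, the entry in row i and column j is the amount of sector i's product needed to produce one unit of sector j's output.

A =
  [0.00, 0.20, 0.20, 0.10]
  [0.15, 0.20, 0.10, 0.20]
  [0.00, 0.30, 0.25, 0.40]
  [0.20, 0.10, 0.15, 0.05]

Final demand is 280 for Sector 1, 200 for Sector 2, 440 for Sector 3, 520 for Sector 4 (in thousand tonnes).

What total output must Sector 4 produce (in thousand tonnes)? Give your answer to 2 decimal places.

I − A =
  [   1.00    -0.20    -0.20    -0.10]
  [  -0.15     0.80    -0.10    -0.20]
  [   0.00    -0.30     0.75    -0.40]
  [  -0.20    -0.10    -0.15     0.95]
Compute the cofactors C_ij = (−1)^(i+j)·(3×3 minor ij) of I−A; the adjugate is their transpose:
adj(I−A) = Cᵀ =
  [ 0.465500   0.207500   0.186000   0.171000]
  [ 0.135875   0.621500   0.161750   0.213250]
  [ 0.124750   0.335000   0.686000   0.372500]
  [ 0.132000   0.162000   0.164500   0.538500]
det(I−A) = Σ_j (I−A)_1j·C_1j = (1.00)(0.465500) + (-0.20)(0.135875) + (-0.20)(0.124750) + (-0.10)(0.132000) = 0.400175
(I − A)⁻¹ = adj(I−A) / det(I−A) ≈
  [   1.1632     0.5185     0.4648     0.4273]
  [   0.3395     1.5531     0.4042     0.5329]
  [   0.3117     0.8371     1.7143     0.9308]
  [   0.3299     0.4048     0.4111     1.3457]
x = (I − A)⁻¹ d = adj(I−A)·d / det(I−A), with det(I−A) = 0.400175:
  x_1 = (0.465500·280 + 0.207500·200 + 0.186000·440 + 0.171000·520) / 0.400175 = 342.60 / 0.400175 ≈ 856.13
  x_2 = (0.135875·280 + 0.621500·200 + 0.161750·440 + 0.213250·520) / 0.400175 = 344.405 / 0.400175 ≈ 860.64
  x_3 = (0.124750·280 + 0.335000·200 + 0.686000·440 + 0.372500·520) / 0.400175 = 597.47 / 0.400175 ≈ 1493.02
  x_4 = (0.132000·280 + 0.162000·200 + 0.164500·440 + 0.538500·520) / 0.400175 = 421.76 / 0.400175 ≈ 1053.94

x_4 = 1053.94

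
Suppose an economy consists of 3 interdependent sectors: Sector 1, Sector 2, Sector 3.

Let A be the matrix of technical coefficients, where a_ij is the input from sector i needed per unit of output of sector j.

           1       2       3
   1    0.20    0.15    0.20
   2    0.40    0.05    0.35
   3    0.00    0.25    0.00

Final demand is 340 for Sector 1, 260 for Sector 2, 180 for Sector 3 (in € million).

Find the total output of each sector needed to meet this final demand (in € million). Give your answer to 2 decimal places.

x_1 = 637.54, x_2 = 670.16, x_3 = 347.54

I − A =
  [   0.80    -0.15    -0.20]
  [  -0.40     0.95    -0.35]
  [   0.00    -0.25     1.00]
Cofactors of I−A, C_ij = (−1)^(i+j)·(minor ij) (rows/columns in the sector order above):
  C_11 = (0.95)(1.00) − (-0.35)(-0.25) = 0.8625
  C_12 = −[(-0.40)(1.00) − (-0.35)(0.00)] = 0.4000
  C_13 = (-0.40)(-0.25) − (0.95)(0.00) = 0.1000
  C_21 = −[(-0.15)(1.00) − (-0.20)(-0.25)] = 0.2000
  C_22 = (0.80)(1.00) − (-0.20)(0.00) = 0.8000
  C_23 = −[(0.80)(-0.25) − (-0.15)(0.00)] = 0.2000
  C_31 = (-0.15)(-0.35) − (-0.20)(0.95) = 0.2425
  C_32 = −[(0.80)(-0.35) − (-0.20)(-0.40)] = 0.3600
  C_33 = (0.80)(0.95) − (-0.15)(-0.40) = 0.7000
det(I−A) = Σ_j (I−A)_1j·C_1j = (0.80)(0.8625) + (-0.15)(0.4000) + (-0.20)(0.1000) = 0.6100
adj(I−A) = Cᵀ =
  [ 0.8625   0.2000   0.2425]
  [ 0.4000   0.8000   0.3600]
  [ 0.1000   0.2000   0.7000]
(I − A)⁻¹ = adj(I−A) / det(I−A) ≈
  [   1.4139     0.3279     0.3975]
  [   0.6557     1.3115     0.5902]
  [   0.1639     0.3279     1.1475]
x = (I − A)⁻¹ d = adj(I−A)·d / det(I−A), with det(I−A) = 0.6100:
  x_1 = (0.8625·340 + 0.2000·260 + 0.2425·180) / 0.6100 = 388.90 / 0.6100 ≈ 637.54
  x_2 = (0.4000·340 + 0.8000·260 + 0.3600·180) / 0.6100 = 408.80 / 0.6100 ≈ 670.16
  x_3 = (0.1000·340 + 0.2000·260 + 0.7000·180) / 0.6100 = 212.00 / 0.6100 ≈ 347.54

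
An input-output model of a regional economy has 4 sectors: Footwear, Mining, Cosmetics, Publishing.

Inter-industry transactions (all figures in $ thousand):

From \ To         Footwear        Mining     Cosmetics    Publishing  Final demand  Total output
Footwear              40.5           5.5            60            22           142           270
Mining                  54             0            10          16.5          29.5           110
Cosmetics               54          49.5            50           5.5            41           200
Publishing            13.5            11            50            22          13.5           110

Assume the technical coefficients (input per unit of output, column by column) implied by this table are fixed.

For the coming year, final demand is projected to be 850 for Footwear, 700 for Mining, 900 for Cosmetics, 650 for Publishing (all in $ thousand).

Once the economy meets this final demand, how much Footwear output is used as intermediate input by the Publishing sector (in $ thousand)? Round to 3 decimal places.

Technical coefficients a_ij = z_ij / X_j:
  a_11 = 40.5/270 = 0.15, a_21 = 54/270 = 0.20, a_31 = 54/270 = 0.20, a_41 = 13.5/270 = 0.05
  a_12 = 5.5/110 = 0.05, a_22 = 0/110 = 0.00, a_32 = 49.5/110 = 0.45, a_42 = 11/110 = 0.10
  a_13 = 60/200 = 0.30, a_23 = 10/200 = 0.05, a_33 = 50/200 = 0.25, a_43 = 50/200 = 0.25
  a_14 = 22/110 = 0.20, a_24 = 16.5/110 = 0.15, a_34 = 5.5/110 = 0.05, a_44 = 22/110 = 0.20
I − A =
  [   0.85    -0.05    -0.30    -0.20]
  [  -0.20     1.00    -0.05    -0.15]
  [  -0.20    -0.45     0.75    -0.05]
  [  -0.05    -0.10    -0.25     0.80]
Compute the cofactors C_ij = (−1)^(i+j)·(3×3 minor ij) of I−A; the adjugate is their transpose:
adj(I−A) = Cᵀ =
  [ 0.541125   0.176375   0.290375   0.186500]
  [ 0.138750   0.433125   0.125625   0.123750]
  [ 0.235875   0.317875   0.644875   0.158875]
  [ 0.124875   0.164500   0.235375   0.523375]
det(I−A) = Σ_j (I−A)_1j·C_1j = (0.85)(0.541125) + (-0.05)(0.138750) + (-0.30)(0.235875) + (-0.20)(0.124875) = 0.35728125
(I − A)⁻¹ = adj(I−A) / det(I−A) ≈
  [   1.5146     0.4937     0.8127     0.5220]
  [   0.3883     1.2123     0.3516     0.3464]
  [   0.6602     0.8897     1.8050     0.4447]
  [   0.3495     0.4604     0.6588     1.4649]
First solve x = (I − A)⁻¹ d = adj(I−A)·d / det(I−A); in particular x_4 = (0.124875·850 + 0.164500·700 + 0.235375·900 + 0.523375·650) / 0.35728125 = 773.325 / 0.35728125 ≈ 2164.47127.
Intermediate flow from 1 to 4: z_14 = a_14 · x_4 = 0.20 × 773.325 / 0.35728125 = 154.665 / 0.35728125 ≈ 432.894.

z_14 = 432.894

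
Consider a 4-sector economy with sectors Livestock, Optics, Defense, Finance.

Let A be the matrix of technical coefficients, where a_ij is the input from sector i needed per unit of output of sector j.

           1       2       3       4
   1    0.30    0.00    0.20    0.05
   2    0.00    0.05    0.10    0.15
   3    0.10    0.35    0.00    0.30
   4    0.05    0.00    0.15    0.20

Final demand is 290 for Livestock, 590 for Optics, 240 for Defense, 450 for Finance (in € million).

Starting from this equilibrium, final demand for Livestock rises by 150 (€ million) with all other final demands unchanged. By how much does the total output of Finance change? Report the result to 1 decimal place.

I − A =
  [   0.70     0.00    -0.20    -0.05]
  [   0.00     0.95    -0.10    -0.15]
  [  -0.10    -0.35     1.00    -0.30]
  [  -0.05     0.00    -0.15     0.80]
Compute the cofactors C_ij = (−1)^(i+j)·(3×3 minor ij) of I−A; the adjugate is their transpose:
adj(I−A) = Cᵀ =
  [ 0.681375   0.058625   0.159125   0.113250]
  [ 0.019250   0.506250   0.073000   0.123500]
  [ 0.092875   0.195125   0.529625   0.241000]
  [ 0.060000   0.040250   0.109250   0.621500]
det(I−A) = Σ_j (I−A)_1j·C_1j = (0.70)(0.681375) + (0.00)(0.019250) + (-0.20)(0.092875) + (-0.05)(0.060000) = 0.4553875
(I − A)⁻¹ = adj(I−A) / det(I−A) ≈
  [   1.4963     0.1287     0.3494     0.2487]
  [   0.0423     1.1117     0.1603     0.2712]
  [   0.2039     0.4285     1.1630     0.5292]
  [   0.1318     0.0884     0.2399     1.3648]
Δx = (I − A)⁻¹ Δd with Δd having +150 in the Livestock component and 0 elsewhere.
So Δx_4 = L_41 · (+150), where L_41 = adj(I−A)_41 / det(I−A) = 0.060000 / 0.4553875.
Δx_4 = 0.060000 × (+150) / 0.4553875 = 9.00 / 0.4553875 ≈ 19.8.

Δx_4 = 19.8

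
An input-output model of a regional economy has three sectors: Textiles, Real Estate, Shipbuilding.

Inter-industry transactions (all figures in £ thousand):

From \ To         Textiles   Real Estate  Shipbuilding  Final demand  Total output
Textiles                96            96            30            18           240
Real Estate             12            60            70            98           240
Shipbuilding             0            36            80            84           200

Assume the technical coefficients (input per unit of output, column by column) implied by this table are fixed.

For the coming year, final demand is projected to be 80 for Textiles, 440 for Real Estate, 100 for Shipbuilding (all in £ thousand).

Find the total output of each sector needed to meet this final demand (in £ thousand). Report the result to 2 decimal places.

x_T = 765.61, x_R = 809.98, x_S = 369.16

Technical coefficients a_ij = z_ij / X_j:
  a_TT = 96/240 = 0.40, a_RT = 12/240 = 0.05, a_ST = 0/240 = 0.00
  a_TR = 96/240 = 0.40, a_RR = 60/240 = 0.25, a_SR = 36/240 = 0.15
  a_TS = 30/200 = 0.15, a_RS = 70/200 = 0.35, a_SS = 80/200 = 0.40
I − A =
  [   0.60    -0.40    -0.15]
  [  -0.05     0.75    -0.35]
  [   0.00    -0.15     0.60]
Cofactors of I−A, C_ij = (−1)^(i+j)·(minor ij) (rows/columns in the sector order above):
  C_11 = (0.75)(0.60) − (-0.35)(-0.15) = 0.3975
  C_12 = −[(-0.05)(0.60) − (-0.35)(0.00)] = 0.0300
  C_13 = (-0.05)(-0.15) − (0.75)(0.00) = 0.0075
  C_21 = −[(-0.40)(0.60) − (-0.15)(-0.15)] = 0.2625
  C_22 = (0.60)(0.60) − (-0.15)(0.00) = 0.3600
  C_23 = −[(0.60)(-0.15) − (-0.40)(0.00)] = 0.0900
  C_31 = (-0.40)(-0.35) − (-0.15)(0.75) = 0.2525
  C_32 = −[(0.60)(-0.35) − (-0.15)(-0.05)] = 0.2175
  C_33 = (0.60)(0.75) − (-0.40)(-0.05) = 0.4300
det(I−A) = Σ_j (I−A)_1j·C_1j = (0.60)(0.3975) + (-0.40)(0.0300) + (-0.15)(0.0075) = 0.225375
adj(I−A) = Cᵀ =
  [ 0.3975   0.2625   0.2525]
  [ 0.0300   0.3600   0.2175]
  [ 0.0075   0.0900   0.4300]
(I − A)⁻¹ = adj(I−A) / det(I−A) ≈
  [   1.7637     1.1647     1.1204]
  [   0.1331     1.5973     0.9651]
  [   0.0333     0.3993     1.9079]
x = (I − A)⁻¹ d = adj(I−A)·d / det(I−A), with det(I−A) = 0.225375:
  x_T = (0.3975·80 + 0.2625·440 + 0.2525·100) / 0.225375 = 172.55 / 0.225375 ≈ 765.61
  x_R = (0.0300·80 + 0.3600·440 + 0.2175·100) / 0.225375 = 182.55 / 0.225375 ≈ 809.98
  x_S = (0.0075·80 + 0.0900·440 + 0.4300·100) / 0.225375 = 83.20 / 0.225375 ≈ 369.16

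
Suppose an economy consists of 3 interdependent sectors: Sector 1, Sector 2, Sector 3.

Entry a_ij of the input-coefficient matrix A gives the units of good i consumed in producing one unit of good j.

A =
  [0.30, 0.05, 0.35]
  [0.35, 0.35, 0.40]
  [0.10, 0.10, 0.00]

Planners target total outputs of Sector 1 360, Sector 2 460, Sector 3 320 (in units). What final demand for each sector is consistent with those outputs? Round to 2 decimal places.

d_1 = 117.00, d_2 = 45.00, d_3 = 238.00

I − A =
  [   0.70    -0.05    -0.35]
  [  -0.35     0.65    -0.40]
  [  -0.10    -0.10     1.00]
d = (I − A) x:
  d_1 = (+0.70)·360 + (-0.05)·460 + (-0.35)·320 = 117.00
  d_2 = (-0.35)·360 + (+0.65)·460 + (-0.40)·320 = 45.00
  d_3 = (-0.10)·360 + (-0.10)·460 + (+1.00)·320 = 238.00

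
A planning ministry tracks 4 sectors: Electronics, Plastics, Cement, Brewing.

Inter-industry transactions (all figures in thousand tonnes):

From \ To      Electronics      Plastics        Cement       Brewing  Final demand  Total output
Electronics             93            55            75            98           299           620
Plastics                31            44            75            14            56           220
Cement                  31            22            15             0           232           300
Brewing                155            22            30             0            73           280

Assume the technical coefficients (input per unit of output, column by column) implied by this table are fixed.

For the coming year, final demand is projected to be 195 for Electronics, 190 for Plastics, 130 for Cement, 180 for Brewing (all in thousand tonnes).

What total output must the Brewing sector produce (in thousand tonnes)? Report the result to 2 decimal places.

Technical coefficients a_ij = z_ij / X_j:
  a_EE = 93/620 = 0.15, a_PE = 31/620 = 0.05, a_CE = 31/620 = 0.05, a_BE = 155/620 = 0.25
  a_EP = 55/220 = 0.25, a_PP = 44/220 = 0.20, a_CP = 22/220 = 0.10, a_BP = 22/220 = 0.10
  a_EC = 75/300 = 0.25, a_PC = 75/300 = 0.25, a_CC = 15/300 = 0.05, a_BC = 30/300 = 0.10
  a_EB = 98/280 = 0.35, a_PB = 14/280 = 0.05, a_CB = 0/280 = 0.00, a_BB = 0/280 = 0.00
I − A =
  [   0.85    -0.25    -0.25    -0.35]
  [  -0.05     0.80    -0.25    -0.05]
  [  -0.05    -0.10     0.95     0.00]
  [  -0.25    -0.10    -0.10     1.00]
Compute the cofactors C_ij = (−1)^(i+j)·(3×3 minor ij) of I−A; the adjugate is their transpose:
adj(I−A) = Cᵀ =
  [ 0.729750   0.299250   0.299250   0.270375]
  [ 0.072125   0.710125   0.212250   0.060750]
  [ 0.046000   0.090500   0.588375   0.020625]
  [ 0.194250   0.154875   0.154875   0.598500]
det(I−A) = Σ_j (I−A)_1j·C_1j = (0.85)(0.729750) + (-0.25)(0.072125) + (-0.25)(0.046000) + (-0.35)(0.194250) = 0.52276875
(I − A)⁻¹ = adj(I−A) / det(I−A) ≈
  [   1.3959     0.5724     0.5724     0.5172]
  [   0.1380     1.3584     0.4060     0.1162]
  [   0.0880     0.1731     1.1255     0.0395]
  [   0.3716     0.2963     0.2963     1.1449]
x = (I − A)⁻¹ d = adj(I−A)·d / det(I−A), with det(I−A) = 0.52276875:
  x_E = (0.729750·195 + 0.299250·190 + 0.299250·130 + 0.270375·180) / 0.52276875 = 286.72875 / 0.52276875 ≈ 548.48
  x_P = (0.072125·195 + 0.710125·190 + 0.212250·130 + 0.060750·180) / 0.52276875 = 187.515625 / 0.52276875 ≈ 358.70
  x_C = (0.046000·195 + 0.090500·190 + 0.588375·130 + 0.020625·180) / 0.52276875 = 106.36625 / 0.52276875 ≈ 203.47
  x_B = (0.194250·195 + 0.154875·190 + 0.154875·130 + 0.598500·180) / 0.52276875 = 195.16875 / 0.52276875 ≈ 373.34

x_B = 373.34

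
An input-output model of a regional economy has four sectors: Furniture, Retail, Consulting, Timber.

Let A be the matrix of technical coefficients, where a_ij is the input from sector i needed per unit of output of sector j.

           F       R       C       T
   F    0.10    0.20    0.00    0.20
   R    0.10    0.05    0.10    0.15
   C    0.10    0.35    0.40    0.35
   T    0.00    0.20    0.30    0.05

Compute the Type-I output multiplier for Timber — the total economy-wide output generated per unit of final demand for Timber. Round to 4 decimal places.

I − A =
  [   0.90    -0.20     0.00    -0.20]
  [  -0.10     0.95    -0.10    -0.15]
  [  -0.10    -0.35     0.60    -0.35]
  [   0.00    -0.20    -0.30     0.95]
Compute the cofactors C_ij = (−1)^(i+j)·(3×3 minor ij) of I−A; the adjugate is their transpose:
adj(I−A) = Cᵀ =
  [ 0.36775   0.13800   0.08900   0.13200]
  [ 0.06050   0.41250   0.13200   0.12650]
  [ 0.12750   0.38525   0.76225   0.36850]
  [ 0.05300   0.20850   0.26850   0.46750]
det(I−A) = Σ_j (I−A)_1j·C_1j = (0.90)(0.36775) + (-0.20)(0.06050) + (0.00)(0.12750) + (-0.20)(0.05300) = 0.308275
(I − A)⁻¹ = adj(I−A) / det(I−A) ≈
  [   1.19293     0.44765     0.28870     0.42819]
  [   0.19625     1.33809     0.42819     0.41035]
  [   0.41359     1.24970     2.47263     1.19536]
  [   0.17192     0.67634     0.87098     1.51650]
The output multiplier for sector j is the column-j sum of the Leontief inverse (I − A)⁻¹ = adj(I−A) / det(I−A).
Column T of adj(I−A): (0.13200, 0.12650, 0.36850, 0.46750); det(I−A) = 0.308275.
m_T = (0.13200 + 0.12650 + 0.36850 + 0.46750) / 0.308275 = 1.0945 / 0.308275 ≈ 3.5504.

m_T = 3.5504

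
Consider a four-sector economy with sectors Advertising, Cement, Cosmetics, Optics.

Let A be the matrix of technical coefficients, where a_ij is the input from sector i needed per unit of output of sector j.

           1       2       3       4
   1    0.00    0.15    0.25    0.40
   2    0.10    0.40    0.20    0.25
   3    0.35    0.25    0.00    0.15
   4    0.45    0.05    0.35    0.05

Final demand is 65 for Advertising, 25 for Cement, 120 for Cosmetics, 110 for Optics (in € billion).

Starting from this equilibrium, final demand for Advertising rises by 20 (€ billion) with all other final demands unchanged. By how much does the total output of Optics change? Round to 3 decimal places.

I − A =
  [   1.00    -0.15    -0.25    -0.40]
  [  -0.10     0.60    -0.20    -0.25]
  [  -0.35    -0.25     1.00    -0.15]
  [  -0.45    -0.05    -0.35     0.95]
Compute the cofactors C_ij = (−1)^(i+j)·(3×3 minor ij) of I−A; the adjugate is their transpose:
adj(I−A) = Cᵀ =
  [ 0.455125   0.250875   0.269000   0.300125]
  [ 0.312875   0.568500   0.307375   0.329875]
  [ 0.288250   0.267000   0.416375   0.257375]
  [ 0.338250   0.247125   0.297000   0.465750]
det(I−A) = Σ_j (I−A)_1j·C_1j = (1.00)(0.455125) + (-0.15)(0.312875) + (-0.25)(0.288250) + (-0.40)(0.338250) = 0.20083125
(I − A)⁻¹ = adj(I−A) / det(I−A) ≈
  [   2.2662     1.2492     1.3394     1.4944]
  [   1.5579     2.8307     1.5305     1.6425]
  [   1.4353     1.3295     2.0733     1.2815]
  [   1.6842     1.2305     1.4789     2.3191]
Δx = (I − A)⁻¹ Δd with Δd having +20 in the Advertising component and 0 elsewhere.
So Δx_4 = L_41 · (+20), where L_41 = adj(I−A)_41 / det(I−A) = 0.338250 / 0.20083125.
Δx_4 = 0.338250 × (+20) / 0.20083125 = 6.765 / 0.20083125 ≈ 33.685.

Δx_4 = 33.685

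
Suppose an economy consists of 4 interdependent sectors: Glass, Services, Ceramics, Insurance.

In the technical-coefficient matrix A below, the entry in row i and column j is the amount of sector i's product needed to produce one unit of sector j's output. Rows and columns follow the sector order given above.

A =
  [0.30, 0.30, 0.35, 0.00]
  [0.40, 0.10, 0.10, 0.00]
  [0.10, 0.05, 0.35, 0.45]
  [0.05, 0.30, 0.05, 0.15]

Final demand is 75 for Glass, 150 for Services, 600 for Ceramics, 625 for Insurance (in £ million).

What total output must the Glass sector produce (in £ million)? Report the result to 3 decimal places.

x_1 = 1738.278

I − A =
  [   0.70    -0.30    -0.35     0.00]
  [  -0.40     0.90    -0.10     0.00]
  [  -0.10    -0.05     0.65    -0.45]
  [  -0.05    -0.30    -0.05     0.85]
Compute the cofactors C_ij = (−1)^(i+j)·(3×3 minor ij) of I−A; the adjugate is their transpose:
adj(I−A) = Cᵀ =
  [ 0.459250   0.221125   0.293250   0.155250]
  [ 0.222750   0.333375   0.178500   0.094500]
  [ 0.167750   0.156500   0.433500   0.229500]
  [ 0.115500   0.139875   0.105750   0.286500]
det(I−A) = Σ_j (I−A)_1j·C_1j = (0.70)(0.459250) + (-0.30)(0.222750) + (-0.35)(0.167750) + (0.00)(0.115500) = 0.1959375
(I − A)⁻¹ = adj(I−A) / det(I−A) ≈
  [   2.3439     1.1285     1.4967     0.7923]
  [   1.1368     1.7014     0.9110     0.4823]
  [   0.8561     0.7987     2.2124     1.1713]
  [   0.5895     0.7139     0.5397     1.4622]
x = (I − A)⁻¹ d = adj(I−A)·d / det(I−A), with det(I−A) = 0.1959375:
  x_1 = (0.459250·75 + 0.221125·150 + 0.293250·600 + 0.155250·625) / 0.1959375 = 340.59375 / 0.1959375 ≈ 1738.278
  x_2 = (0.222750·75 + 0.333375·150 + 0.178500·600 + 0.094500·625) / 0.1959375 = 232.875 / 0.1959375 ≈ 1188.517
  x_3 = (0.167750·75 + 0.156500·150 + 0.433500·600 + 0.229500·625) / 0.1959375 = 439.59375 / 0.1959375 ≈ 2243.541
  x_4 = (0.115500·75 + 0.139875·150 + 0.105750·600 + 0.286500·625) / 0.1959375 = 272.15625 / 0.1959375 ≈ 1388.995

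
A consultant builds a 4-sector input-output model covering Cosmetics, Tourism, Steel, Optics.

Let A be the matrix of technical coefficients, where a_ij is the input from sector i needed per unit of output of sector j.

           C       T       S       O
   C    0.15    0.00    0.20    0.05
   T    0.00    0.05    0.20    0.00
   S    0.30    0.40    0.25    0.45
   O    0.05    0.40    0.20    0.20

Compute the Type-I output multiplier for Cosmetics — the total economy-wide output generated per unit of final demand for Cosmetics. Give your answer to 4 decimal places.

I − A =
  [   0.85     0.00    -0.20    -0.05]
  [   0.00     0.95    -0.20     0.00]
  [  -0.30    -0.40     0.75    -0.45]
  [  -0.05    -0.40    -0.20     0.80]
Compute the cofactors C_ij = (−1)^(i+j)·(3×3 minor ij) of I−A; the adjugate is their transpose:
adj(I−A) = Cᵀ =
  [ 0.384500   0.119000   0.165500   0.117125]
  [ 0.052500   0.376125   0.135500   0.079500]
  [ 0.249375   0.430000   0.643625   0.377625]
  [ 0.112625   0.303000   0.239000   0.480625]
det(I−A) = Σ_j (I−A)_1j·C_1j = (0.85)(0.384500) + (0.00)(0.052500) + (-0.20)(0.249375) + (-0.05)(0.112625) = 0.27131875
(I − A)⁻¹ = adj(I−A) / det(I−A) ≈
  [   1.41715     0.43860     0.60998     0.43169]
  [   0.19350     1.38628     0.49941     0.29301]
  [   0.91912     1.58485     2.37221     1.39181]
  [   0.41510     1.11677     0.88088     1.77144]
The output multiplier for sector j is the column-j sum of the Leontief inverse (I − A)⁻¹ = adj(I−A) / det(I−A).
Column C of adj(I−A): (0.384500, 0.052500, 0.249375, 0.112625); det(I−A) = 0.27131875.
m_C = (0.384500 + 0.052500 + 0.249375 + 0.112625) / 0.27131875 = 0.799 / 0.27131875 ≈ 2.9449.

m_C = 2.9449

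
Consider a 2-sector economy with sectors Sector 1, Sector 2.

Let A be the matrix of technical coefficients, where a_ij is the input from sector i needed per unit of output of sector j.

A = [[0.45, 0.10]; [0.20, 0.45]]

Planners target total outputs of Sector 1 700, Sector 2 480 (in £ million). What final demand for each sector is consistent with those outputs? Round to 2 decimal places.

I − A =
  [   0.55    -0.10]
  [  -0.20     0.55]
d = (I − A) x:
  d_1 = (+0.55)·700 + (-0.10)·480 = 337.00
  d_2 = (-0.20)·700 + (+0.55)·480 = 124.00

d_1 = 337.00, d_2 = 124.00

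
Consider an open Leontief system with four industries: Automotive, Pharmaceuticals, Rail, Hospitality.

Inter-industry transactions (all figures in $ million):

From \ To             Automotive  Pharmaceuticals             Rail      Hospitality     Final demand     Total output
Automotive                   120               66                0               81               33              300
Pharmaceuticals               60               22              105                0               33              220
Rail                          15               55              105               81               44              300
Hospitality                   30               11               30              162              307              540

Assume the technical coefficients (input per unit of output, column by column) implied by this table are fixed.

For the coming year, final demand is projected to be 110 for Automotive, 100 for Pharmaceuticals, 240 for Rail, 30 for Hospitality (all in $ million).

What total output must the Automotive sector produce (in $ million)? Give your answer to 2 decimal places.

x_A = 474.64

Technical coefficients a_ij = z_ij / X_j:
  a_AA = 120/300 = 0.40, a_PA = 60/300 = 0.20, a_RA = 15/300 = 0.05, a_HA = 30/300 = 0.10
  a_AP = 66/220 = 0.30, a_PP = 22/220 = 0.10, a_RP = 55/220 = 0.25, a_HP = 11/220 = 0.05
  a_AR = 0/300 = 0.00, a_PR = 105/300 = 0.35, a_RR = 105/300 = 0.35, a_HR = 30/300 = 0.10
  a_AH = 81/540 = 0.15, a_PH = 0/540 = 0.00, a_RH = 81/540 = 0.15, a_HH = 162/540 = 0.30
I − A =
  [   0.60    -0.30     0.00    -0.15]
  [  -0.20     0.90    -0.35     0.00]
  [  -0.05    -0.25     0.65    -0.15]
  [  -0.10    -0.05    -0.10     0.70]
Compute the cofactors C_ij = (−1)^(i+j)·(3×3 minor ij) of I−A; the adjugate is their transpose:
adj(I−A) = Cᵀ =
  [ 0.332125   0.140625   0.089625   0.090375]
  [ 0.105500   0.253500   0.144750   0.053625]
  [ 0.081500   0.121125   0.321000   0.086250]
  [ 0.066625   0.055500   0.069000   0.254250]
det(I−A) = Σ_j (I−A)_1j·C_1j = (0.60)(0.332125) + (-0.30)(0.105500) + (0.00)(0.081500) + (-0.15)(0.066625) = 0.15763125
(I − A)⁻¹ = adj(I−A) / det(I−A) ≈
  [   2.1070     0.8921     0.5686     0.5733]
  [   0.6693     1.6082     0.9183     0.3402]
  [   0.5170     0.7684     2.0364     0.5472]
  [   0.4227     0.3521     0.4377     1.6129]
x = (I − A)⁻¹ d = adj(I−A)·d / det(I−A), with det(I−A) = 0.15763125:
  x_A = (0.332125·110 + 0.140625·100 + 0.089625·240 + 0.090375·30) / 0.15763125 = 74.8175 / 0.15763125 ≈ 474.64
  x_P = (0.105500·110 + 0.253500·100 + 0.144750·240 + 0.053625·30) / 0.15763125 = 73.30375 / 0.15763125 ≈ 465.03
  x_R = (0.081500·110 + 0.121125·100 + 0.321000·240 + 0.086250·30) / 0.15763125 = 100.705 / 0.15763125 ≈ 638.86
  x_H = (0.066625·110 + 0.055500·100 + 0.069000·240 + 0.254250·30) / 0.15763125 = 37.06625 / 0.15763125 ≈ 235.15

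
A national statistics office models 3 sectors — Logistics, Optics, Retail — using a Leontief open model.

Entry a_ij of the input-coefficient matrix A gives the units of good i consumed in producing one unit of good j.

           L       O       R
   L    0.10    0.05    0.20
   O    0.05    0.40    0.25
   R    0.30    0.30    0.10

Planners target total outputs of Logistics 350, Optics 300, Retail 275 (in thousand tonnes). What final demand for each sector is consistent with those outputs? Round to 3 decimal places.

I − A =
  [   0.90    -0.05    -0.20]
  [  -0.05     0.60    -0.25]
  [  -0.30    -0.30     0.90]
d = (I − A) x:
  d_L = (+0.90)·350 + (-0.05)·300 + (-0.20)·275 = 245.000
  d_O = (-0.05)·350 + (+0.60)·300 + (-0.25)·275 = 93.750
  d_R = (-0.30)·350 + (-0.30)·300 + (+0.90)·275 = 52.500

d_L = 245.000, d_O = 93.750, d_R = 52.500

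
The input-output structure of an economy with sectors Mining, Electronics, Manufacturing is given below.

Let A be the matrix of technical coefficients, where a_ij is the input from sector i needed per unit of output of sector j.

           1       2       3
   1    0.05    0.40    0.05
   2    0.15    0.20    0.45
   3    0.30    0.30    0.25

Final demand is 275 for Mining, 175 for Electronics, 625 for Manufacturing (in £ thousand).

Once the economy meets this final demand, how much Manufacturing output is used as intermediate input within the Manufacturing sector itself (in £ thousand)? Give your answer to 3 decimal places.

I − A =
  [   0.95    -0.40    -0.05]
  [  -0.15     0.80    -0.45]
  [  -0.30    -0.30     0.75]
Cofactors of I−A, C_ij = (−1)^(i+j)·(minor ij) (rows/columns in the sector order above):
  C_11 = (0.80)(0.75) − (-0.45)(-0.30) = 0.4650
  C_12 = −[(-0.15)(0.75) − (-0.45)(-0.30)] = 0.2475
  C_13 = (-0.15)(-0.30) − (0.80)(-0.30) = 0.2850
  C_21 = −[(-0.40)(0.75) − (-0.05)(-0.30)] = 0.3150
  C_22 = (0.95)(0.75) − (-0.05)(-0.30) = 0.6975
  C_23 = −[(0.95)(-0.30) − (-0.40)(-0.30)] = 0.4050
  C_31 = (-0.40)(-0.45) − (-0.05)(0.80) = 0.2200
  C_32 = −[(0.95)(-0.45) − (-0.05)(-0.15)] = 0.4350
  C_33 = (0.95)(0.80) − (-0.40)(-0.15) = 0.7000
det(I−A) = Σ_j (I−A)_1j·C_1j = (0.95)(0.4650) + (-0.40)(0.2475) + (-0.05)(0.2850) = 0.3285
adj(I−A) = Cᵀ =
  [ 0.4650   0.3150   0.2200]
  [ 0.2475   0.6975   0.4350]
  [ 0.2850   0.4050   0.7000]
(I − A)⁻¹ = adj(I−A) / det(I−A) ≈
  [   1.4155     0.9589     0.6697]
  [   0.7534     2.1233     1.3242]
  [   0.8676     1.2329     2.1309]
First solve x = (I − A)⁻¹ d = adj(I−A)·d / det(I−A); in particular x_3 = (0.2850·275 + 0.4050·175 + 0.7000·625) / 0.3285 = 586.75 / 0.3285 ≈ 1786.14916.
Intermediate flow from 3 to 3: z_33 = a_33 · x_3 = 0.25 × 586.75 / 0.3285 = 146.6875 / 0.3285 ≈ 446.537.

z_33 = 446.537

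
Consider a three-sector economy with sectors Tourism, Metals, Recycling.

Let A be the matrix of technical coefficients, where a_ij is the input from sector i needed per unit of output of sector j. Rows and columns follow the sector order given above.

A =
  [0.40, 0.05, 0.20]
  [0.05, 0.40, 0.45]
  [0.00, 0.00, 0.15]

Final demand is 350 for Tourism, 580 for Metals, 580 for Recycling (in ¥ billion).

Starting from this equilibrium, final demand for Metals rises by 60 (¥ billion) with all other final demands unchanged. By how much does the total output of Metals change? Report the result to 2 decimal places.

I − A =
  [   0.60    -0.05    -0.20]
  [  -0.05     0.60    -0.45]
  [   0.00     0.00     0.85]
Cofactors of I−A, C_ij = (−1)^(i+j)·(minor ij) (rows/columns in the sector order above):
  C_11 = (0.60)(0.85) − (-0.45)(0.00) = 0.5100
  C_12 = −[(-0.05)(0.85) − (-0.45)(0.00)] = 0.0425
  C_13 = (-0.05)(0.00) − (0.60)(0.00) = 0.0000
  C_21 = −[(-0.05)(0.85) − (-0.20)(0.00)] = 0.0425
  C_22 = (0.60)(0.85) − (-0.20)(0.00) = 0.5100
  C_23 = −[(0.60)(0.00) − (-0.05)(0.00)] = 0.0000
  C_31 = (-0.05)(-0.45) − (-0.20)(0.60) = 0.1425
  C_32 = −[(0.60)(-0.45) − (-0.20)(-0.05)] = 0.2800
  C_33 = (0.60)(0.60) − (-0.05)(-0.05) = 0.3575
det(I−A) = Σ_j (I−A)_1j·C_1j = (0.60)(0.5100) + (-0.05)(0.0425) + (-0.20)(0.0000) = 0.303875
adj(I−A) = Cᵀ =
  [ 0.5100   0.0425   0.1425]
  [ 0.0425   0.5100   0.2800]
  [ 0.0000   0.0000   0.3575]
(I − A)⁻¹ = adj(I−A) / det(I−A) ≈
  [   1.6783     0.1399     0.4689]
  [   0.1399     1.6783     0.9214]
  [   0.0000     0.0000     1.1765]
Δx = (I − A)⁻¹ Δd with Δd having +60 in the Metals component and 0 elsewhere.
So Δx_2 = L_22 · (+60), where L_22 = adj(I−A)_22 / det(I−A) = 0.5100 / 0.303875.
Δx_2 = 0.5100 × (+60) / 0.303875 = 30.60 / 0.303875 ≈ 100.70.

Δx_2 = 100.70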